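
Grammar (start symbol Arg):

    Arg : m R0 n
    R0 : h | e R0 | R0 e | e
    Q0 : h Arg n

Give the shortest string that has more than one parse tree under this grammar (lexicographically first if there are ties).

length 3: no string has ≥2 trees
length 4: m e e n has 2 parse trees

Two derivations of m e e n:
  Arg ⇒ m R0 n ⇒ m e R0 n ⇒ m e e n
  Arg ⇒ m R0 n ⇒ m R0 e n ⇒ m e e n

m e e n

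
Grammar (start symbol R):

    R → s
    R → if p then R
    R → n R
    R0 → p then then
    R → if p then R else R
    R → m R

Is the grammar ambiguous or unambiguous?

Ambiguous

Witness: if p then if p then s else s

Derivation 1: R ⇒ if p then R ⇒ if p then if p then R else R ⇒ if p then if p then s else R ⇒ if p then if p then s else s
Derivation 2: R ⇒ if p then R else R ⇒ if p then if p then R else R ⇒ if p then if p then s else R ⇒ if p then if p then s else s

Two distinct leftmost derivations for the same string.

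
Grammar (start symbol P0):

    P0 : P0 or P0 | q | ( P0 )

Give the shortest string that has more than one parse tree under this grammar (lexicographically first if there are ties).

q or q or q

length 1: no string has ≥2 trees
length 3: no string has ≥2 trees
length 5: q or q or q has 2 parse trees

Two derivations of q or q or q:
  P0 ⇒ P0 or P0 ⇒ P0 or P0 or P0 ⇒ q or P0 or P0 ⇒ q or q or P0 ⇒ q or q or q
  P0 ⇒ P0 or P0 ⇒ q or P0 ⇒ q or P0 or P0 ⇒ q or q or P0 ⇒ q or q or q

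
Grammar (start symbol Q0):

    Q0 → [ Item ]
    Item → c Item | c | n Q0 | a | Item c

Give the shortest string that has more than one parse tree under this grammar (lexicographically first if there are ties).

length 3: no string has ≥2 trees
length 4: [ c c ] has 2 parse trees

Two derivations of [ c c ]:
  Q0 ⇒ [ Item ] ⇒ [ c Item ] ⇒ [ c c ]
  Q0 ⇒ [ Item ] ⇒ [ Item c ] ⇒ [ c c ]

[ c c ]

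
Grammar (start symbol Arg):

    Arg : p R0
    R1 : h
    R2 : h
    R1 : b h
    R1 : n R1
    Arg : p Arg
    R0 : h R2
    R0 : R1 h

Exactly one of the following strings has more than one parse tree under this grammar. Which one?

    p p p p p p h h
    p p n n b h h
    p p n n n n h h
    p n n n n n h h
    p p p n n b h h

p p p p p p h h

p p p p p p h h: 2 trees
p p n n b h h: 1 tree
p p n n n n h h: 1 tree
p n n n n n h h: 1 tree
p p p n n b h h: 1 tree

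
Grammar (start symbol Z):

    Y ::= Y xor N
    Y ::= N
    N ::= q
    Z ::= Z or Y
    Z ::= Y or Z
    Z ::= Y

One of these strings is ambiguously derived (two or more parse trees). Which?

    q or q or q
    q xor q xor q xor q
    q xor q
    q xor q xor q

q or q or q: 4 trees
q xor q xor q xor q: 1 tree
q xor q: 1 tree
q xor q xor q: 1 tree

q or q or q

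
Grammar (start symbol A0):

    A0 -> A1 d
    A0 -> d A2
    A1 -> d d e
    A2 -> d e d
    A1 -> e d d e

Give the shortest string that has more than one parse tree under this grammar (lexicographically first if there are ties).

length 4: d d e d has 2 parse trees

Two derivations of d d e d:
  A0 ⇒ A1 d ⇒ d d e d
  A0 ⇒ d A2 ⇒ d d e d

d d e d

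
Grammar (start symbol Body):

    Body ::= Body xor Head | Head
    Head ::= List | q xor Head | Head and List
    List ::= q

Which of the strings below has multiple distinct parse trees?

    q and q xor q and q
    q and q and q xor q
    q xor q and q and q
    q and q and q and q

q and q xor q and q: 1 tree
q and q and q xor q: 1 tree
q xor q and q and q: 4 trees
q and q and q and q: 1 tree

q xor q and q and q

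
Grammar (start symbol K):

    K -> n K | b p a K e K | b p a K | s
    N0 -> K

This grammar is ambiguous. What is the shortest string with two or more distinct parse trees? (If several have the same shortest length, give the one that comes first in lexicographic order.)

b p a b p a s e s

length 1: no string has ≥2 trees
length 2: no string has ≥2 trees
length 3: no string has ≥2 trees
length 4: no string has ≥2 trees
length 5: no string has ≥2 trees
length 6: no string has ≥2 trees
length 7: no string has ≥2 trees
length 8: no string has ≥2 trees
length 9: b p a b p a s e s has 2 parse trees

Two derivations of b p a b p a s e s:
  K ⇒ b p a K e K ⇒ b p a b p a K e K ⇒ b p a b p a s e K ⇒ b p a b p a s e s
  K ⇒ b p a K ⇒ b p a b p a K e K ⇒ b p a b p a s e K ⇒ b p a b p a s e s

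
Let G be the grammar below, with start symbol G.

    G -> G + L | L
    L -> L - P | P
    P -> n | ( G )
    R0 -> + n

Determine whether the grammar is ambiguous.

Only G, L, P are reachable from G; ignoring the rest: G → G + L | L  ;  L → L - P | P  — a left-associative chain with P at the bottom. Each string factors uniquely by precedence.

Unambiguous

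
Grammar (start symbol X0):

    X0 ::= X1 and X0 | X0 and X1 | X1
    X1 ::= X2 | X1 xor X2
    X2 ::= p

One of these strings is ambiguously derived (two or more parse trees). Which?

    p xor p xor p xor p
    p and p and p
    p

p xor p xor p xor p: 1 tree
p and p and p: 4 trees
p: 1 tree

p and p and p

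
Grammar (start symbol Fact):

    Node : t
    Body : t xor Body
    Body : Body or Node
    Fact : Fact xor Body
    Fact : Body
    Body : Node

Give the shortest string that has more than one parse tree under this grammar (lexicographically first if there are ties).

length 1: no string has ≥2 trees
length 3: t xor t has 2 parse trees

Two derivations of t xor t:
  Fact ⇒ Fact xor Body ⇒ Body xor Body ⇒ Node xor Body ⇒ t xor Body ⇒ t xor Node ⇒ t xor t
  Fact ⇒ Body ⇒ t xor Body ⇒ t xor Node ⇒ t xor t

t xor t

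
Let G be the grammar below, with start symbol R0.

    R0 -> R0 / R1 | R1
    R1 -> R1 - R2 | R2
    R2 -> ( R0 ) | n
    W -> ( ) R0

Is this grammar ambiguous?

Unambiguous

Only R0, R1, R2 are reachable from R0; ignoring the rest: R0 → R0 / R1 | R1  ;  R1 → R1 - R2 | R2  — a left-associative chain with R2 at the bottom. Each string factors uniquely by precedence.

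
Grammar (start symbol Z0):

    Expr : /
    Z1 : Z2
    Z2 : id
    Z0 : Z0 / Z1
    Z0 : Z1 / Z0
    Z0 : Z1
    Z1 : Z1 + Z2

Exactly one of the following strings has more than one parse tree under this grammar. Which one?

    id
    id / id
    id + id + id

id / id

id: 1 tree
id / id: 2 trees
id + id + id: 1 tree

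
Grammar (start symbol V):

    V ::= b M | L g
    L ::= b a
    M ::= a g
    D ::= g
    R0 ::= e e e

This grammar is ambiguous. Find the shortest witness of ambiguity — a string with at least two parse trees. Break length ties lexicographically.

length 3: b a g has 2 parse trees

Two derivations of b a g:
  V ⇒ b M ⇒ b a g
  V ⇒ L g ⇒ b a g

b a g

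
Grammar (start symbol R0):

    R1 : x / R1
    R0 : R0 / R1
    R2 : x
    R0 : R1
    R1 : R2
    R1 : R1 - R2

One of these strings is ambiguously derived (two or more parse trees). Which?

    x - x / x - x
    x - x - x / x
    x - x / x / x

x - x / x - x: 1 tree
x - x - x / x: 1 tree
x - x / x / x: 2 trees

x - x / x / x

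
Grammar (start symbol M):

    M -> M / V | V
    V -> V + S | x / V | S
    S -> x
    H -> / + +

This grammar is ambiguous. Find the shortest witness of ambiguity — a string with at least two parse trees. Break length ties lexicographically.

length 1: no string has ≥2 trees
length 3: x / x has 2 parse trees

Two derivations of x / x:
  M ⇒ M / V ⇒ V / V ⇒ S / V ⇒ x / V ⇒ x / S ⇒ x / x
  M ⇒ V ⇒ x / V ⇒ x / S ⇒ x / x

x / x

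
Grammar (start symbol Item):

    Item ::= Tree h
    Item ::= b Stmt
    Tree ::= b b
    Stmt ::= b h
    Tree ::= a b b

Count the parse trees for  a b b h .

1

Parse trees for a b b h:
  [Item [Tree a b b] h]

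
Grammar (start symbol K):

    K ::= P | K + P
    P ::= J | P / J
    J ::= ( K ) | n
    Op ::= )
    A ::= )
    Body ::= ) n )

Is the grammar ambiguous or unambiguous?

Only K, P, J are reachable from K; ignoring the rest: K → K + P | P  ;  P → P / J | J  — a left-associative chain with J at the bottom. Each string factors uniquely by precedence.

Unambiguous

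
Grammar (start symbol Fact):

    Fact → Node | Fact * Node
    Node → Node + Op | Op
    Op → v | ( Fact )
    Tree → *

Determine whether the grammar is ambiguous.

Unambiguous

Only Fact, Node, Op are reachable from Fact; ignoring the rest: This is a standard precedence ladder (Fact over Node over Op), with each level left-recursive on its own operator ('*' at Fact, '+' at Node). That structure is LR(1), hence unambiguous.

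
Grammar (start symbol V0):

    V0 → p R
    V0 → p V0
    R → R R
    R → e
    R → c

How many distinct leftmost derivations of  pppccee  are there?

Parse trees for pppccee:
  [V0 p [V0 p [V0 p [R [R c] [R [R c] [R [R e] [R e]]]]]]]
  [V0 p [V0 p [V0 p [R [R c] [R [R [R c] [R e]] [R e]]]]]]
  [V0 p [V0 p [V0 p [R [R [R c] [R c]] [R [R e] [R e]]]]]]
  [V0 p [V0 p [V0 p [R [R [R c] [R [R c] [R e]]] [R e]]]]]
  [V0 p [V0 p [V0 p [R [R [R [R c] [R c]] [R e]] [R e]]]]]

5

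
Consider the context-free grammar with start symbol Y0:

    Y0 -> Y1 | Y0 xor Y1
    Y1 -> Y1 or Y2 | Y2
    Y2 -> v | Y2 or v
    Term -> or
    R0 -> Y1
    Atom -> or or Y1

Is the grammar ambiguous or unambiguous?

Witness: v or v

Derivation 1: Y0 ⇒ Y1 ⇒ Y1 or Y2 ⇒ Y2 or Y2 ⇒ v or Y2 ⇒ v or v
Derivation 2: Y0 ⇒ Y1 ⇒ Y2 ⇒ Y2 or v ⇒ v or v

Two distinct leftmost derivations for the same string.

Ambiguous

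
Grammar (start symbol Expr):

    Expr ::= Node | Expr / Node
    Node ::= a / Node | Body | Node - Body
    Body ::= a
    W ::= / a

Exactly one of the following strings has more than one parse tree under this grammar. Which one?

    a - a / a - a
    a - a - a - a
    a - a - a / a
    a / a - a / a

a - a / a - a: 1 tree
a - a - a - a: 1 tree
a - a - a / a: 1 tree
a / a - a / a: 3 trees

a / a - a / a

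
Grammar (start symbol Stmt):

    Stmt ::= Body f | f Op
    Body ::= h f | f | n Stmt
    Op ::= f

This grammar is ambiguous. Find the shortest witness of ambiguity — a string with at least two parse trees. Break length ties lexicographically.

length 2: f f has 2 parse trees

Two derivations of f f:
  Stmt ⇒ Body f ⇒ f f
  Stmt ⇒ f Op ⇒ f f

f f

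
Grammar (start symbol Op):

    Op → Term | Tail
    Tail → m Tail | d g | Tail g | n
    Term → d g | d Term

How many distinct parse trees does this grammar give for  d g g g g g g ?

1

Parse trees for d g g g g g g:
  [Op [Tail [Tail [Tail [Tail [Tail [Tail d g] g] g] g] g] g]]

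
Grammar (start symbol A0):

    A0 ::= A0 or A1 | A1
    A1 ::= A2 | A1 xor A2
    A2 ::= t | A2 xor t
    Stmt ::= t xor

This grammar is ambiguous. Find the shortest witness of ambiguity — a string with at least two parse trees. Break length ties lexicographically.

length 1: no string has ≥2 trees
length 3: t xor t has 2 parse trees

Two derivations of t xor t:
  A0 ⇒ A1 ⇒ A2 ⇒ A2 xor t ⇒ t xor t
  A0 ⇒ A1 ⇒ A1 xor A2 ⇒ A2 xor A2 ⇒ t xor A2 ⇒ t xor t

t xor t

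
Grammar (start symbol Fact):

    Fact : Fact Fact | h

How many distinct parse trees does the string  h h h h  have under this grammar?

5

Parse trees for h h h h:
  [Fact [Fact h] [Fact [Fact h] [Fact [Fact h] [Fact h]]]]
  [Fact [Fact h] [Fact [Fact [Fact h] [Fact h]] [Fact h]]]
  [Fact [Fact [Fact h] [Fact h]] [Fact [Fact h] [Fact h]]]
  [Fact [Fact [Fact h] [Fact [Fact h] [Fact h]]] [Fact h]]
  [Fact [Fact [Fact [Fact h] [Fact h]] [Fact h]] [Fact h]]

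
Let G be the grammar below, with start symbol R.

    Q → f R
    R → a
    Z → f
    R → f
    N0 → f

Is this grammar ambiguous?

Unambiguous

(N0, Q, Z are unreachable from R, so their rules don't affect L(R).) The reachable rules are right-linear with at most one rule per (nonterminal, next-terminal) pair. Each input token forces the next rule, so parsing is deterministic.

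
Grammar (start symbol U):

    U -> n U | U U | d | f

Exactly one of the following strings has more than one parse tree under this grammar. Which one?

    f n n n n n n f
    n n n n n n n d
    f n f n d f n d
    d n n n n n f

f n n n n n n f: 1 tree
n n n n n n n d: 1 tree
f n f n d f n d: 43 trees
d n n n n n f: 1 tree

f n f n d f n d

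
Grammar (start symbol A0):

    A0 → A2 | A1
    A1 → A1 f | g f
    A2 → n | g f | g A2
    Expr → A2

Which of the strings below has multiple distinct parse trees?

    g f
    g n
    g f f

g f

g f: 2 trees
g n: 1 tree
g f f: 1 tree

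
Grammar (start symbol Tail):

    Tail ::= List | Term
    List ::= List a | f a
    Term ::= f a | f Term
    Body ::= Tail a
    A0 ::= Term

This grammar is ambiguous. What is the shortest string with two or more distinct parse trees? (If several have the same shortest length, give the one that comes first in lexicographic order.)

f a

length 2: f a has 2 parse trees

Two derivations of f a:
  Tail ⇒ List ⇒ f a
  Tail ⇒ Term ⇒ f a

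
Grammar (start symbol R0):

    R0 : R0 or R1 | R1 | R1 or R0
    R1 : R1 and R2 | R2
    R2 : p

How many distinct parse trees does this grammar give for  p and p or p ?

2

Parse trees for p and p or p:
  [R0 [R0 [R1 [R1 [R2 p]] and [R2 p]]] or [R1 [R2 p]]]
  [R0 [R1 [R1 [R2 p]] and [R2 p]] or [R0 [R1 [R2 p]]]]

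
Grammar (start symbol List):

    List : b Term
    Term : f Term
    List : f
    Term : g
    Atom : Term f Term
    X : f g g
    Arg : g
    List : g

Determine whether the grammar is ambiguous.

Unambiguous

Only List, Term are reachable from List; ignoring the rest: The reachable rules are right-linear with at most one rule per (nonterminal, next-terminal) pair. Each input token forces the next rule, so parsing is deterministic.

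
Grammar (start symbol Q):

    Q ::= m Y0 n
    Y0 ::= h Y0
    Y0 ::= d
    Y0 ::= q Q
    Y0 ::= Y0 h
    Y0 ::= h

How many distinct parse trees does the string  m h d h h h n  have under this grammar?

4

Parse trees for m h d h h h n:
  [Q m [Y0 h [Y0 [Y0 [Y0 [Y0 d] h] h] h]] n]
  [Q m [Y0 [Y0 h [Y0 [Y0 [Y0 d] h] h]] h] n]
  [Q m [Y0 [Y0 [Y0 h [Y0 [Y0 d] h]] h] h] n]
  [Q m [Y0 [Y0 [Y0 [Y0 h [Y0 d]] h] h] h] n]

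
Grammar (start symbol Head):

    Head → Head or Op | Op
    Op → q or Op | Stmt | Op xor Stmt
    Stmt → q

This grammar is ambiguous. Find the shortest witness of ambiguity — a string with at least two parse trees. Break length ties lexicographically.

q or q

length 1: no string has ≥2 trees
length 3: q or q has 2 parse trees

Two derivations of q or q:
  Head ⇒ Head or Op ⇒ Op or Op ⇒ Stmt or Op ⇒ q or Op ⇒ q or Stmt ⇒ q or q
  Head ⇒ Op ⇒ q or Op ⇒ q or Stmt ⇒ q or q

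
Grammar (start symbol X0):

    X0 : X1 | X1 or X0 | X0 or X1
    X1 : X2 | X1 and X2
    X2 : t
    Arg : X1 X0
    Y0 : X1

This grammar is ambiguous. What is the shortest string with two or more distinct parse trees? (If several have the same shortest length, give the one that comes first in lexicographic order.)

length 1: no string has ≥2 trees
length 3: t or t has 2 parse trees

Two derivations of t or t:
  X0 ⇒ X1 or X0 ⇒ X2 or X0 ⇒ t or X0 ⇒ t or X1 ⇒ t or X2 ⇒ t or t
  X0 ⇒ X0 or X1 ⇒ X1 or X1 ⇒ X2 or X1 ⇒ t or X1 ⇒ t or X2 ⇒ t or t

t or t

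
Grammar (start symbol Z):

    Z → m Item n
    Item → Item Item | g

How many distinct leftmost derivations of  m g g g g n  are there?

5

Parse trees for m g g g g n:
  [Z m [Item [Item g] [Item [Item g] [Item [Item g] [Item g]]]] n]
  [Z m [Item [Item g] [Item [Item [Item g] [Item g]] [Item g]]] n]
  [Z m [Item [Item [Item g] [Item g]] [Item [Item g] [Item g]]] n]
  [Z m [Item [Item [Item g] [Item [Item g] [Item g]]] [Item g]] n]
  [Z m [Item [Item [Item [Item g] [Item g]] [Item g]] [Item g]] n]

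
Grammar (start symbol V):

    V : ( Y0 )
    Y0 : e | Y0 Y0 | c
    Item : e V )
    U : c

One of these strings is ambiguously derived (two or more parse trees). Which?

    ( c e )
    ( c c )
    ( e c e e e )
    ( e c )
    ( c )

( c e ): 1 tree
( c c ): 1 tree
( e c e e e ): 14 trees
( e c ): 1 tree
( c ): 1 tree

( e c e e e )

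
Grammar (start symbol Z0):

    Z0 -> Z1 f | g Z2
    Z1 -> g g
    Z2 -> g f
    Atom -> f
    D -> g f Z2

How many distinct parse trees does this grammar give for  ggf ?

2

Parse trees for ggf:
  [Z0 [Z1 g g] f]
  [Z0 g [Z2 g f]]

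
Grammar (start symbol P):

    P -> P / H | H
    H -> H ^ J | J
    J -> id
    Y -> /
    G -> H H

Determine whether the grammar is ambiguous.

Unambiguous

(Y, G are unreachable from P, so their rules don't affect L(P).) This is a standard precedence ladder (P over H over J), with each level left-recursive on its own operator ('/' at P, '^' at H). That structure is LR(1), hence unambiguous.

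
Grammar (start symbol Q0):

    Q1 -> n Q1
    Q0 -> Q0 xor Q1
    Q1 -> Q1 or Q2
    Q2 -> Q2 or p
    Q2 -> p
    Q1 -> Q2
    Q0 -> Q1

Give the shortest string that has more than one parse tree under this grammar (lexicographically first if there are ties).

length 1: no string has ≥2 trees
length 2: no string has ≥2 trees
length 3: p or p has 2 parse trees

Two derivations of p or p:
  Q0 ⇒ Q1 ⇒ Q1 or Q2 ⇒ Q2 or Q2 ⇒ p or Q2 ⇒ p or p
  Q0 ⇒ Q1 ⇒ Q2 ⇒ Q2 or p ⇒ p or p

p or p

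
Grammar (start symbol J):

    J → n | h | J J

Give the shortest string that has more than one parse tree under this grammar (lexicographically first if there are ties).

length 1: no string has ≥2 trees
length 2: no string has ≥2 trees
length 3: h h h has 2 parse trees

Two derivations of h h h:
  J ⇒ J J ⇒ h J ⇒ h J J ⇒ h h J ⇒ h h h
  J ⇒ J J ⇒ J J J ⇒ h J J ⇒ h h J ⇒ h h h

h h h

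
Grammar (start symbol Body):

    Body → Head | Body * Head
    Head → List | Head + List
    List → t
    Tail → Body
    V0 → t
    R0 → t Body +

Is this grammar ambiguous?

Only Body, Head, List are reachable from Body; ignoring the rest: This is a standard precedence ladder (Body over Head over List), with each level left-recursive on its own operator ('*' at Body, '+' at Head). That structure is LR(1), hence unambiguous.

Unambiguous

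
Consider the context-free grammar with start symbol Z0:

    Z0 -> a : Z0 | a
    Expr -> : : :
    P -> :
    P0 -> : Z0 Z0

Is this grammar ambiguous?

Only Z0 is reachable from Z0; ignoring the rest: The reachable grammar is A → atom sep A | atom. Each atom is followed by either the separator (recurse) or end-of-string (stop) — no choice point.

Unambiguous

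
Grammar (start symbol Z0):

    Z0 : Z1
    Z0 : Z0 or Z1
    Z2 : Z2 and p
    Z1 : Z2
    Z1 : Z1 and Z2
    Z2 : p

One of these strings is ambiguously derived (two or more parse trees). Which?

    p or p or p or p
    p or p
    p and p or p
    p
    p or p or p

p or p or p or p: 1 tree
p or p: 1 tree
p and p or p: 2 trees
p: 1 tree
p or p or p: 1 tree

p and p or p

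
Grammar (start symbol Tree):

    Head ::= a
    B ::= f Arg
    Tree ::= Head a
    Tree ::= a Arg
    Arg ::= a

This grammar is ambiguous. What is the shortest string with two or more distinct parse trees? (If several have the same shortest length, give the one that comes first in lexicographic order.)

length 2: a a has 2 parse trees

Two derivations of a a:
  Tree ⇒ Head a ⇒ a a
  Tree ⇒ a Arg ⇒ a a

a a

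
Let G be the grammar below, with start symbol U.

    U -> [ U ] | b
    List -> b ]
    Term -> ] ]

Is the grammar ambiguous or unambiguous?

(List, Term are unreachable from U, so their rules don't affect L(U).) L(U) is { openⁿ atom closeⁿ : n ≥ 0 }. The bracket depth fixes n, and the derivation is forced at every step.

Unambiguous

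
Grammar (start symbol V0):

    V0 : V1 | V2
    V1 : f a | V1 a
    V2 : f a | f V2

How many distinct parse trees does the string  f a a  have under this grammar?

1

Parse trees for f a a:
  [V0 [V1 [V1 f a] a]]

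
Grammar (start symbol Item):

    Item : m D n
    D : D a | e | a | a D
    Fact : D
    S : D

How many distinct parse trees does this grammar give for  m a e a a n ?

Parse trees for m a e a a n:
  [Item m [D [D [D a [D e]] a] a] n]
  [Item m [D [D a [D [D e] a]] a] n]
  [Item m [D a [D [D [D e] a] a]] n]

3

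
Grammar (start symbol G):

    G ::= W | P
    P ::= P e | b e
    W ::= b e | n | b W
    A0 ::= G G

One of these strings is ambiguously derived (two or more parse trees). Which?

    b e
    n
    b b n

b e: 2 trees
n: 1 tree
b b n: 1 tree

b e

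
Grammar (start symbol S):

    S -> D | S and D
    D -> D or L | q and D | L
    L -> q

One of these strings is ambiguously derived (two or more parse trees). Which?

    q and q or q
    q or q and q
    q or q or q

q and q or q

q and q or q: 3 trees
q or q and q: 1 tree
q or q or q: 1 tree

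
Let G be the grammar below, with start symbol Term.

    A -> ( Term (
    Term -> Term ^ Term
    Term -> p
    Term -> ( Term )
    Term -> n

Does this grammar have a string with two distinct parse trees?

Witness: n ^ n ^ n

Derivation 1: Term ⇒ Term ^ Term ⇒ Term ^ Term ^ Term ⇒ n ^ Term ^ Term ⇒ n ^ n ^ Term ⇒ n ^ n ^ n
Derivation 2: Term ⇒ Term ^ Term ⇒ n ^ Term ⇒ n ^ Term ^ Term ⇒ n ^ n ^ Term ⇒ n ^ n ^ n

Two distinct leftmost derivations for the same string.

Ambiguous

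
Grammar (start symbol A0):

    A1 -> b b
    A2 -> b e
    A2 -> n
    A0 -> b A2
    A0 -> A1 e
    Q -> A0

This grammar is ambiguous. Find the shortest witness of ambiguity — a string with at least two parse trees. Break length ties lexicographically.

b b e

length 2: no string has ≥2 trees
length 3: b b e has 2 parse trees

Two derivations of b b e:
  A0 ⇒ b A2 ⇒ b b e
  A0 ⇒ A1 e ⇒ b b e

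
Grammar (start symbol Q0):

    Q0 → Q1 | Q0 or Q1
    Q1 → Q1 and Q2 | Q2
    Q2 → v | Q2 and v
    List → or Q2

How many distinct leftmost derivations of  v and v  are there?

Parse trees for v and v:
  [Q0 [Q1 [Q1 [Q2 v]] and [Q2 v]]]
  [Q0 [Q1 [Q2 [Q2 v] and v]]]

2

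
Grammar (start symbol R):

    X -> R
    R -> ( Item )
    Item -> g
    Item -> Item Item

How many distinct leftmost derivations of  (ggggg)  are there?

14

Parse trees for (ggggg) (showing first 6 of 14):
  [R ( [Item [Item g] [Item [Item g] [Item [Item g] [Item [Item g] [Item g]]]]] )]
  [R ( [Item [Item g] [Item [Item g] [Item [Item [Item g] [Item g]] [Item g]]]] )]
  [R ( [Item [Item g] [Item [Item [Item g] [Item g]] [Item [Item g] [Item g]]]] )]
  [R ( [Item [Item g] [Item [Item [Item g] [Item [Item g] [Item g]]] [Item g]]] )]
  [R ( [Item [Item g] [Item [Item [Item [Item g] [Item g]] [Item g]] [Item g]]] )]
  [R ( [Item [Item [Item g] [Item g]] [Item [Item g] [Item [Item g] [Item g]]]] )]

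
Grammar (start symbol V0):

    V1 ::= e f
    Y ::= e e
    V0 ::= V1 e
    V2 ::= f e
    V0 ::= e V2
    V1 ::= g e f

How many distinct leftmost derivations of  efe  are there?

2

Parse trees for efe:
  [V0 [V1 e f] e]
  [V0 e [V2 f e]]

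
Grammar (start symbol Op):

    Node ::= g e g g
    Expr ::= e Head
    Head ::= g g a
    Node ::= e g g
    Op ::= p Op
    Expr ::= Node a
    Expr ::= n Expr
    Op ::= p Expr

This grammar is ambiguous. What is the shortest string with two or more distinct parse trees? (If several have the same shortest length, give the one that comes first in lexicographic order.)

length 5: p e g g a has 2 parse trees

Two derivations of p e g g a:
  Op ⇒ p Expr ⇒ p e Head ⇒ p e g g a
  Op ⇒ p Expr ⇒ p Node a ⇒ p e g g a

p e g g a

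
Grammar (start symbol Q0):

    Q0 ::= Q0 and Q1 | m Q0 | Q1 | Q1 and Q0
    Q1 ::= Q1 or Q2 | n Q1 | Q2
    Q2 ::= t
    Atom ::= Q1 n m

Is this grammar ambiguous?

Ambiguous

Witness: t and t

Derivation 1: Q0 ⇒ Q0 and Q1 ⇒ Q1 and Q1 ⇒ Q2 and Q1 ⇒ t and Q1 ⇒ t and Q2 ⇒ t and t
Derivation 2: Q0 ⇒ Q1 and Q0 ⇒ Q2 and Q0 ⇒ t and Q0 ⇒ t and Q1 ⇒ t and Q2 ⇒ t and t

Two distinct leftmost derivations for the same string.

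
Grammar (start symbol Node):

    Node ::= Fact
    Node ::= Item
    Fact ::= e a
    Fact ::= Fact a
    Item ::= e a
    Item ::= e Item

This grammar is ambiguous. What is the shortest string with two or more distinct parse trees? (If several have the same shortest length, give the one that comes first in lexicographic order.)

length 2: e a has 2 parse trees

Two derivations of e a:
  Node ⇒ Fact ⇒ e a
  Node ⇒ Item ⇒ e a

e a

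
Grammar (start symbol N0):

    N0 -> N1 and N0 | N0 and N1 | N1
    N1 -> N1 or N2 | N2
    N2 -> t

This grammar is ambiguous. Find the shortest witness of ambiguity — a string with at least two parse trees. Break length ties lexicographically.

length 1: no string has ≥2 trees
length 3: t and t has 2 parse trees

Two derivations of t and t:
  N0 ⇒ N1 and N0 ⇒ N2 and N0 ⇒ t and N0 ⇒ t and N1 ⇒ t and N2 ⇒ t and t
  N0 ⇒ N0 and N1 ⇒ N1 and N1 ⇒ N2 and N1 ⇒ t and N1 ⇒ t and N2 ⇒ t and t

t and t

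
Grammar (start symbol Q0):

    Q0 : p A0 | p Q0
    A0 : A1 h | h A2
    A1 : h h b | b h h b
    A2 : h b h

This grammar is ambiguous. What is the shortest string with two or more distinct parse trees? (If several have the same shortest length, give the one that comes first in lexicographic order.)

length 5: p h h b h has 2 parse trees

Two derivations of p h h b h:
  Q0 ⇒ p A0 ⇒ p A1 h ⇒ p h h b h
  Q0 ⇒ p A0 ⇒ p h A2 ⇒ p h h b h

p h h b h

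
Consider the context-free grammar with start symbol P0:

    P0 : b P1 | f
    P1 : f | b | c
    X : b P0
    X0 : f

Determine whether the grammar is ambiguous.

Unambiguous

Only P0, P1 are reachable from P0; ignoring the rest: Restricted to the reachable nonterminals, every rule has the form A → t or A → t B, and no two rules for the same A share a first terminal. The grammar encodes a DFA — one run per string.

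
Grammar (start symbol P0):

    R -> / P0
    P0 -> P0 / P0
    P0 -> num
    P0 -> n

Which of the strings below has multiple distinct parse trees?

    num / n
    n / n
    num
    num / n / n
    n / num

num / n: 1 tree
n / n: 1 tree
num: 1 tree
num / n / n: 2 trees
n / num: 1 tree

num / n / n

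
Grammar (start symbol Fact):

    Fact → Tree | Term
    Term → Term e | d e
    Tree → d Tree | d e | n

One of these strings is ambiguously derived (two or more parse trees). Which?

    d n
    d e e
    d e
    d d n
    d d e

d e

d n: 1 tree
d e e: 1 tree
d e: 2 trees
d d n: 1 tree
d d e: 1 tree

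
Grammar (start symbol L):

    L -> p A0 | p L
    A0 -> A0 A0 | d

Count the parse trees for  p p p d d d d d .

Parse trees for p p p d d d d d (showing first 6 of 14):
  [L p [L p [L p [A0 [A0 d] [A0 [A0 d] [A0 [A0 d] [A0 [A0 d] [A0 d]]]]]]]]
  [L p [L p [L p [A0 [A0 d] [A0 [A0 d] [A0 [A0 [A0 d] [A0 d]] [A0 d]]]]]]]
  [L p [L p [L p [A0 [A0 d] [A0 [A0 [A0 d] [A0 d]] [A0 [A0 d] [A0 d]]]]]]]
  [L p [L p [L p [A0 [A0 d] [A0 [A0 [A0 d] [A0 [A0 d] [A0 d]]] [A0 d]]]]]]
  [L p [L p [L p [A0 [A0 d] [A0 [A0 [A0 [A0 d] [A0 d]] [A0 d]] [A0 d]]]]]]
  [L p [L p [L p [A0 [A0 [A0 d] [A0 d]] [A0 [A0 d] [A0 [A0 d] [A0 d]]]]]]]

14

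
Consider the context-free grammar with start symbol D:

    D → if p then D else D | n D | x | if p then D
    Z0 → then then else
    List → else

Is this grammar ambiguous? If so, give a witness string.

Ambiguous

Witness: if p then if p then x else x

Derivation 1: D ⇒ if p then D else D ⇒ if p then if p then D else D ⇒ if p then if p then x else D ⇒ if p then if p then x else x
Derivation 2: D ⇒ if p then D ⇒ if p then if p then D else D ⇒ if p then if p then x else D ⇒ if p then if p then x else x

Two distinct leftmost derivations for the same string.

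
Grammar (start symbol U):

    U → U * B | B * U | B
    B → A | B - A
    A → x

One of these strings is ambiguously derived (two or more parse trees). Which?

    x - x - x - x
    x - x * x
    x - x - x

x - x * x

x - x - x - x: 1 tree
x - x * x: 2 trees
x - x - x: 1 tree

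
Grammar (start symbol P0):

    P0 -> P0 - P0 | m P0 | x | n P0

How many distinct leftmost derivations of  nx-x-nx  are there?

5

Parse trees for nx-x-nx:
  [P0 [P0 n [P0 x]] - [P0 [P0 x] - [P0 n [P0 x]]]]
  [P0 [P0 [P0 n [P0 x]] - [P0 x]] - [P0 n [P0 x]]]
  [P0 [P0 n [P0 [P0 x] - [P0 x]]] - [P0 n [P0 x]]]
  [P0 n [P0 [P0 x] - [P0 [P0 x] - [P0 n [P0 x]]]]]
  [P0 n [P0 [P0 [P0 x] - [P0 x]] - [P0 n [P0 x]]]]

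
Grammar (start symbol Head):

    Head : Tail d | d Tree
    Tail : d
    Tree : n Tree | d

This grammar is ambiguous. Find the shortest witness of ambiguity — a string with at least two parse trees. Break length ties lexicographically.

length 2: d d has 2 parse trees

Two derivations of d d:
  Head ⇒ Tail d ⇒ d d
  Head ⇒ d Tree ⇒ d d

d d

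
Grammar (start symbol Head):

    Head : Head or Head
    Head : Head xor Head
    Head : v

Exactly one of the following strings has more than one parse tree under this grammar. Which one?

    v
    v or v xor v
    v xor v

v or v xor v

v: 1 tree
v or v xor v: 2 trees
v xor v: 1 tree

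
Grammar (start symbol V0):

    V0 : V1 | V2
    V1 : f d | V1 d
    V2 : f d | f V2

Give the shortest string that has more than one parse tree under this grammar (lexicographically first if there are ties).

f d

length 2: f d has 2 parse trees

Two derivations of f d:
  V0 ⇒ V1 ⇒ f d
  V0 ⇒ V2 ⇒ f d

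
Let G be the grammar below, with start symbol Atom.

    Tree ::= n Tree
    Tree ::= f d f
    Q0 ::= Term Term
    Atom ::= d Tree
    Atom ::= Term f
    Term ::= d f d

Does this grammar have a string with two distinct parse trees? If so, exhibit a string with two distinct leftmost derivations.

Witness: d f d f

Derivation 1: Atom ⇒ d Tree ⇒ d f d f
Derivation 2: Atom ⇒ Term f ⇒ d f d f

Two distinct leftmost derivations for the same string.

Ambiguous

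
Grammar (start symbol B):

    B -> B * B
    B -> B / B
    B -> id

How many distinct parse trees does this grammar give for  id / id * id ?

Parse trees for id / id * id:
  [B [B [B id] / [B id]] * [B id]]
  [B [B id] / [B [B id] * [B id]]]

2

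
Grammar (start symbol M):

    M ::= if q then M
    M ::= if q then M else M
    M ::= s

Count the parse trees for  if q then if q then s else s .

2

Parse trees for if q then if q then s else s:
  [M if q then [M if q then [M s] else [M s]]]
  [M if q then [M if q then [M s]] else [M s]]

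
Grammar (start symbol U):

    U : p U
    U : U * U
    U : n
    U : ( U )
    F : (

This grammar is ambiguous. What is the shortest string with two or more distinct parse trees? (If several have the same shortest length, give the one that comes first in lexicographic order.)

length 1: no string has ≥2 trees
length 2: no string has ≥2 trees
length 3: no string has ≥2 trees
length 4: p n * n has 2 parse trees

Two derivations of p n * n:
  U ⇒ p U ⇒ p U * U ⇒ p n * U ⇒ p n * n
  U ⇒ U * U ⇒ p U * U ⇒ p n * U ⇒ p n * n

p n * n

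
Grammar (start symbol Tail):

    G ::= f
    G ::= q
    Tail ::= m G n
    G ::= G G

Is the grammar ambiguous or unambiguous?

Witness: m f f f n

Derivation 1: Tail ⇒ m G n ⇒ m G G n ⇒ m f G n ⇒ m f G G n ⇒ m f f G n ⇒ m f f f n
Derivation 2: Tail ⇒ m G n ⇒ m G G n ⇒ m G G G n ⇒ m f G G n ⇒ m f f G n ⇒ m f f f n

Two distinct leftmost derivations for the same string.

Ambiguous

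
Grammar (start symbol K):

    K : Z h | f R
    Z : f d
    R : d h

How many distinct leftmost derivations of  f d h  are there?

Parse trees for f d h:
  [K [Z f d] h]
  [K f [R d h]]

2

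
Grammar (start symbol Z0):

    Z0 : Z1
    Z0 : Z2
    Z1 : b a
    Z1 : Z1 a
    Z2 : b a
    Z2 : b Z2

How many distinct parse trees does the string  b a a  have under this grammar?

Parse trees for b a a:
  [Z0 [Z1 [Z1 b a] a]]

1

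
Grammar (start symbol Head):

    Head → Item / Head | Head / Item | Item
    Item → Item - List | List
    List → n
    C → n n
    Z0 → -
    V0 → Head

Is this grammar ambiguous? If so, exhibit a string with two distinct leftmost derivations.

Ambiguous

Witness: n / n

Derivation 1: Head ⇒ Item / Head ⇒ List / Head ⇒ n / Head ⇒ n / Item ⇒ n / List ⇒ n / n
Derivation 2: Head ⇒ Head / Item ⇒ Item / Item ⇒ List / Item ⇒ n / Item ⇒ n / List ⇒ n / n

Two distinct leftmost derivations for the same string.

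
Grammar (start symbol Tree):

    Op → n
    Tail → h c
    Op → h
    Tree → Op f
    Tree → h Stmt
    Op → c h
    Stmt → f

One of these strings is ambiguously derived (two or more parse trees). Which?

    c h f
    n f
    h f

h f

c h f: 1 tree
n f: 1 tree
h f: 2 trees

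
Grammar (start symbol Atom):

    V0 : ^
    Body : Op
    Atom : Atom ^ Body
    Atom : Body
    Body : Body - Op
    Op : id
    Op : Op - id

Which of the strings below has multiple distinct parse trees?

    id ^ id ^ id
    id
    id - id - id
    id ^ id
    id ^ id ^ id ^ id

id - id - id

id ^ id ^ id: 1 tree
id: 1 tree
id - id - id: 4 trees
id ^ id: 1 tree
id ^ id ^ id ^ id: 1 tree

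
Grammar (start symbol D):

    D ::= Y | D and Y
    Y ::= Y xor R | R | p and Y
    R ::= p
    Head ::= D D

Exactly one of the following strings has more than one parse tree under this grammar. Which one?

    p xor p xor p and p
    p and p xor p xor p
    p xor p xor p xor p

p xor p xor p and p: 1 tree
p and p xor p xor p: 4 trees
p xor p xor p xor p: 1 tree

p and p xor p xor p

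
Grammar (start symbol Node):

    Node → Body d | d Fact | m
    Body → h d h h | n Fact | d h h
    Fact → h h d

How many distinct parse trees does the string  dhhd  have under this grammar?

Parse trees for dhhd:
  [Node [Body d h h] d]
  [Node d [Fact h h d]]

2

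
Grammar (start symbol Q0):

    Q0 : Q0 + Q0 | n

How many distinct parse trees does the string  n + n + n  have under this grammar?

Parse trees for n + n + n:
  [Q0 [Q0 n] + [Q0 [Q0 n] + [Q0 n]]]
  [Q0 [Q0 [Q0 n] + [Q0 n]] + [Q0 n]]

2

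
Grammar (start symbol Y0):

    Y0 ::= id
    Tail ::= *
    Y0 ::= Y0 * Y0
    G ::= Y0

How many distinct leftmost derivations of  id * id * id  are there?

2

Parse trees for id * id * id:
  [Y0 [Y0 id] * [Y0 [Y0 id] * [Y0 id]]]
  [Y0 [Y0 [Y0 id] * [Y0 id]] * [Y0 id]]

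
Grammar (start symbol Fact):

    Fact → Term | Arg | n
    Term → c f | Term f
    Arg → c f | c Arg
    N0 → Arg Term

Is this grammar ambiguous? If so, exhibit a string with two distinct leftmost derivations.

Ambiguous

Witness: c f

Derivation 1: Fact ⇒ Term ⇒ c f
Derivation 2: Fact ⇒ Arg ⇒ c f

Two distinct leftmost derivations for the same string.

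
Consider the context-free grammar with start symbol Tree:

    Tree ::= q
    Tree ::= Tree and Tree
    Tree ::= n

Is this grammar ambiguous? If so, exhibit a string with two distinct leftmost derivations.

Ambiguous

Witness: n and n and n

Derivation 1: Tree ⇒ Tree and Tree ⇒ Tree and Tree and Tree ⇒ n and Tree and Tree ⇒ n and n and Tree ⇒ n and n and n
Derivation 2: Tree ⇒ Tree and Tree ⇒ n and Tree ⇒ n and Tree and Tree ⇒ n and n and Tree ⇒ n and n and n

Two distinct leftmost derivations for the same string.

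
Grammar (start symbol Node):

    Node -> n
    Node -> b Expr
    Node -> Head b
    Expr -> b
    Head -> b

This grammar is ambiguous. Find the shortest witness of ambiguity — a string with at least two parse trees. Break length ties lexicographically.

b b

length 1: no string has ≥2 trees
length 2: b b has 2 parse trees

Two derivations of b b:
  Node ⇒ b Expr ⇒ b b
  Node ⇒ Head b ⇒ b b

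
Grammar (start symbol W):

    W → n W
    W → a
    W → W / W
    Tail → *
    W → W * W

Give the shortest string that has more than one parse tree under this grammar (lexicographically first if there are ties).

length 1: no string has ≥2 trees
length 2: no string has ≥2 trees
length 3: no string has ≥2 trees
length 4: n a * a has 2 parse trees

Two derivations of n a * a:
  W ⇒ n W ⇒ n W * W ⇒ n a * W ⇒ n a * a
  W ⇒ W * W ⇒ n W * W ⇒ n a * W ⇒ n a * a

n a * a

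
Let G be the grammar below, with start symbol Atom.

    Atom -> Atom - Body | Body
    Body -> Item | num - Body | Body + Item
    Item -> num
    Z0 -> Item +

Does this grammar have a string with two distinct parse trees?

Witness: num - num

Derivation 1: Atom ⇒ Atom - Body ⇒ Body - Body ⇒ Item - Body ⇒ num - Body ⇒ num - Item ⇒ num - num
Derivation 2: Atom ⇒ Body ⇒ num - Body ⇒ num - Item ⇒ num - num

Two distinct leftmost derivations for the same string.

Ambiguous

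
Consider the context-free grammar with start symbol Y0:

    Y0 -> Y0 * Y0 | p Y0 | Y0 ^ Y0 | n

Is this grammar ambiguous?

Witness: p n * n

Derivation 1: Y0 ⇒ Y0 * Y0 ⇒ p Y0 * Y0 ⇒ p n * Y0 ⇒ p n * n
Derivation 2: Y0 ⇒ p Y0 ⇒ p Y0 * Y0 ⇒ p n * Y0 ⇒ p n * n

Two distinct leftmost derivations for the same string.

Ambiguous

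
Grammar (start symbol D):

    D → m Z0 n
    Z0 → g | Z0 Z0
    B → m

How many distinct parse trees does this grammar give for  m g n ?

1

Parse trees for m g n:
  [D m [Z0 g] n]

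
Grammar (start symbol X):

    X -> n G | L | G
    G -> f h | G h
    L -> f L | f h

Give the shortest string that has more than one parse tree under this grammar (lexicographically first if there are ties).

f h

length 2: f h has 2 parse trees

Two derivations of f h:
  X ⇒ L ⇒ f h
  X ⇒ G ⇒ f h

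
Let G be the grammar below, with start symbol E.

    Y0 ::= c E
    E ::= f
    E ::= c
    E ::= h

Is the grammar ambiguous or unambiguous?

Unambiguous

(Y0 is unreachable from E, so its rules don't affect L(E).) The reachable rules are right-linear with at most one rule per (nonterminal, next-terminal) pair. Each input token forces the next rule, so parsing is deterministic.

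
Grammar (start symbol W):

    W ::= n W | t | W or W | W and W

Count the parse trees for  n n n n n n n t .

Parse trees for n n n n n n n t:
  [W n [W n [W n [W n [W n [W n [W n [W t]]]]]]]]

1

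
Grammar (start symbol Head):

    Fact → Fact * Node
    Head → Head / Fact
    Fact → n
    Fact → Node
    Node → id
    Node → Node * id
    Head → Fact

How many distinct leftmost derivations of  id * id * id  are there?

Parse trees for id * id * id:
  [Head [Fact [Fact [Node id]] * [Node [Node id] * id]]]
  [Head [Fact [Fact [Fact [Node id]] * [Node id]] * [Node id]]]
  [Head [Fact [Fact [Node [Node id] * id]] * [Node id]]]
  [Head [Fact [Node [Node [Node id] * id] * id]]]

4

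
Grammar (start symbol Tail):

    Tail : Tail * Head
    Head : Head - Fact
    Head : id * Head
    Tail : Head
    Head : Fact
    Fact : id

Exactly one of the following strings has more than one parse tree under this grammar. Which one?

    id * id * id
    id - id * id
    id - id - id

id * id * id: 4 trees
id - id * id: 1 tree
id - id - id: 1 tree

id * id * id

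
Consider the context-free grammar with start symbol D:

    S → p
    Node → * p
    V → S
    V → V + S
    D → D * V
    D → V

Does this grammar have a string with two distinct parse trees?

(Node is unreachable from D, so its rules don't affect L(D).) The grammar is stratified — D handles '*' (left-recursive), V handles '+', S atoms. Each operator has a fixed associativity and precedence level, so every string has one parse.

Unambiguous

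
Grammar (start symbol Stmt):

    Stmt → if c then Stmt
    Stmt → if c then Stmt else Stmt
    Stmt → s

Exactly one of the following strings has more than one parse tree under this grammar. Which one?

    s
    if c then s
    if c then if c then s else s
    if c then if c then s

s: 1 tree
if c then s: 1 tree
if c then if c then s else s: 2 trees
if c then if c then s: 1 tree

if c then if c then s else s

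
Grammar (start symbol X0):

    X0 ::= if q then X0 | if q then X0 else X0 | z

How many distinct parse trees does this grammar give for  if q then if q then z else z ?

Parse trees for if q then if q then z else z:
  [X0 if q then [X0 if q then [X0 z] else [X0 z]]]
  [X0 if q then [X0 if q then [X0 z]] else [X0 z]]

2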